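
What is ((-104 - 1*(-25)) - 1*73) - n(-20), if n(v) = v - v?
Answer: -152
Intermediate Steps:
n(v) = 0
((-104 - 1*(-25)) - 1*73) - n(-20) = ((-104 - 1*(-25)) - 1*73) - 1*0 = ((-104 + 25) - 73) + 0 = (-79 - 73) + 0 = -152 + 0 = -152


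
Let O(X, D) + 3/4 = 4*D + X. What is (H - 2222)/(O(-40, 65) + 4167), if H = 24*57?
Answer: -3416/17545 ≈ -0.19470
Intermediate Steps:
O(X, D) = -3/4 + X + 4*D (O(X, D) = -3/4 + (4*D + X) = -3/4 + (X + 4*D) = -3/4 + X + 4*D)
H = 1368
(H - 2222)/(O(-40, 65) + 4167) = (1368 - 2222)/((-3/4 - 40 + 4*65) + 4167) = -854/((-3/4 - 40 + 260) + 4167) = -854/(877/4 + 4167) = -854/17545/4 = -854*4/17545 = -3416/17545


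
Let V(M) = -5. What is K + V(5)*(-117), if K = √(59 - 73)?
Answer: 585 + I*√14 ≈ 585.0 + 3.7417*I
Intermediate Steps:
K = I*√14 (K = √(-14) = I*√14 ≈ 3.7417*I)
K + V(5)*(-117) = I*√14 - 5*(-117) = I*√14 + 585 = 585 + I*√14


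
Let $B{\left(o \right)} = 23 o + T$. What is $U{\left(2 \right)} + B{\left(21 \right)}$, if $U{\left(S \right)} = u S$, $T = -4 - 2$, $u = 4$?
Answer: $485$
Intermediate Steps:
$T = -6$ ($T = -4 - 2 = -6$)
$U{\left(S \right)} = 4 S$
$B{\left(o \right)} = -6 + 23 o$ ($B{\left(o \right)} = 23 o - 6 = -6 + 23 o$)
$U{\left(2 \right)} + B{\left(21 \right)} = 4 \cdot 2 + \left(-6 + 23 \cdot 21\right) = 8 + \left(-6 + 483\right) = 8 + 477 = 485$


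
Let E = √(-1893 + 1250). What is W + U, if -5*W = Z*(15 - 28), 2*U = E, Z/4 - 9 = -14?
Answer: -52 + I*√643/2 ≈ -52.0 + 12.679*I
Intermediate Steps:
Z = -20 (Z = 36 + 4*(-14) = 36 - 56 = -20)
E = I*√643 (E = √(-643) = I*√643 ≈ 25.357*I)
U = I*√643/2 (U = (I*√643)/2 = I*√643/2 ≈ 12.679*I)
W = -52 (W = -(-4)*(15 - 28) = -(-4)*(-13) = -⅕*260 = -52)
W + U = -52 + I*√643/2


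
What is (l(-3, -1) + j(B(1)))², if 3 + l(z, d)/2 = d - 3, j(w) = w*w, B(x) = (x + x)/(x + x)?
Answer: 169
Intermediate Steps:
B(x) = 1 (B(x) = (2*x)/((2*x)) = (2*x)*(1/(2*x)) = 1)
j(w) = w²
l(z, d) = -12 + 2*d (l(z, d) = -6 + 2*(d - 3) = -6 + 2*(-3 + d) = -6 + (-6 + 2*d) = -12 + 2*d)
(l(-3, -1) + j(B(1)))² = ((-12 + 2*(-1)) + 1²)² = ((-12 - 2) + 1)² = (-14 + 1)² = (-13)² = 169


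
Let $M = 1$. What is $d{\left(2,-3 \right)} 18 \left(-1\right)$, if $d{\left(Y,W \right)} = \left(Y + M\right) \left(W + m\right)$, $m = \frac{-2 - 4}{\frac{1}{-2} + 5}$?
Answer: $234$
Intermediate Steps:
$m = - \frac{4}{3}$ ($m = - \frac{6}{- \frac{1}{2} + 5} = - \frac{6}{\frac{9}{2}} = \left(-6\right) \frac{2}{9} = - \frac{4}{3} \approx -1.3333$)
$d{\left(Y,W \right)} = \left(1 + Y\right) \left(- \frac{4}{3} + W\right)$ ($d{\left(Y,W \right)} = \left(Y + 1\right) \left(W - \frac{4}{3}\right) = \left(1 + Y\right) \left(- \frac{4}{3} + W\right)$)
$d{\left(2,-3 \right)} 18 \left(-1\right) = \left(- \frac{4}{3} - 3 - \frac{8}{3} - 6\right) 18 \left(-1\right) = \left(-13\right) 18 \left(-1\right) = \left(-234\right) \left(-1\right) = 234$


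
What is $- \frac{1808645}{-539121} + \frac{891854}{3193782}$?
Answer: $\frac{347624170318}{95657496979} \approx 3.634$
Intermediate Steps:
$- \frac{1808645}{-539121} + \frac{891854}{3193782} = \left(-1808645\right) \left(- \frac{1}{539121}\right) + 891854 \cdot \frac{1}{3193782} = \frac{1808645}{539121} + \frac{445927}{1596891} = \frac{347624170318}{95657496979}$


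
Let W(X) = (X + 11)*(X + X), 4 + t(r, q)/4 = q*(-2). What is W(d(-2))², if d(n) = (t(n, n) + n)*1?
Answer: 1296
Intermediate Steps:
t(r, q) = -16 - 8*q (t(r, q) = -16 + 4*(q*(-2)) = -16 + 4*(-2*q) = -16 - 8*q)
d(n) = -16 - 7*n (d(n) = ((-16 - 8*n) + n)*1 = (-16 - 7*n)*1 = -16 - 7*n)
W(X) = 2*X*(11 + X) (W(X) = (11 + X)*(2*X) = 2*X*(11 + X))
W(d(-2))² = (2*(-16 - 7*(-2))*(11 + (-16 - 7*(-2))))² = (2*(-16 + 14)*(11 + (-16 + 14)))² = (2*(-2)*(11 - 2))² = (2*(-2)*9)² = (-36)² = 1296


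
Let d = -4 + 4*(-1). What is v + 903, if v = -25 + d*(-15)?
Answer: 998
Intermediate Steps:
d = -8 (d = -4 - 4 = -8)
v = 95 (v = -25 - 8*(-15) = -25 + 120 = 95)
v + 903 = 95 + 903 = 998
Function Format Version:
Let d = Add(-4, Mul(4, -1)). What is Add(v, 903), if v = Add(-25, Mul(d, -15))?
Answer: 998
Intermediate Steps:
d = -8 (d = Add(-4, -4) = -8)
v = 95 (v = Add(-25, Mul(-8, -15)) = Add(-25, 120) = 95)
Add(v, 903) = Add(95, 903) = 998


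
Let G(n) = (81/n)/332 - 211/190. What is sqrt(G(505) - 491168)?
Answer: I*sqrt(1246054908014392695)/1592770 ≈ 700.83*I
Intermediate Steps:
G(n) = -211/190 + 81/(332*n) (G(n) = (81/n)*(1/332) - 211*1/190 = 81/(332*n) - 211/190 = -211/190 + 81/(332*n))
sqrt(G(505) - 491168) = sqrt((1/31540)*(7695 - 35026*505)/505 - 491168) = sqrt((1/31540)*(1/505)*(7695 - 17688130) - 491168) = sqrt((1/31540)*(1/505)*(-17680435) - 491168) = sqrt(-3536087/3185540 - 491168) = sqrt(-1564638846807/3185540) = I*sqrt(1246054908014392695)/1592770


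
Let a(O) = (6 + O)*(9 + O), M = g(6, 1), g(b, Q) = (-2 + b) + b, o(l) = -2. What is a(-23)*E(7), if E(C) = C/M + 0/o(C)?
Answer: 833/5 ≈ 166.60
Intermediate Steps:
g(b, Q) = -2 + 2*b
M = 10 (M = -2 + 2*6 = -2 + 12 = 10)
E(C) = C/10 (E(C) = C/10 + 0/(-2) = C*(⅒) + 0*(-½) = C/10 + 0 = C/10)
a(-23)*E(7) = (54 + (-23)² + 15*(-23))*((⅒)*7) = (54 + 529 - 345)*(7/10) = 238*(7/10) = 833/5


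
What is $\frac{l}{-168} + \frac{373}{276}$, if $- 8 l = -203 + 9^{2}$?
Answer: $\frac{6495}{5152} \approx 1.2607$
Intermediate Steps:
$l = \frac{61}{4}$ ($l = - \frac{-203 + 9^{2}}{8} = - \frac{-203 + 81}{8} = \left(- \frac{1}{8}\right) \left(-122\right) = \frac{61}{4} \approx 15.25$)
$\frac{l}{-168} + \frac{373}{276} = \frac{61}{4 \left(-168\right)} + \frac{373}{276} = \frac{61}{4} \left(- \frac{1}{168}\right) + 373 \cdot \frac{1}{276} = - \frac{61}{672} + \frac{373}{276} = \frac{6495}{5152}$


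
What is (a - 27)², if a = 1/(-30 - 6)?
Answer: 946729/1296 ≈ 730.50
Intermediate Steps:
a = -1/36 (a = 1/(-36) = -1/36 ≈ -0.027778)
(a - 27)² = (-1/36 - 27)² = (-973/36)² = 946729/1296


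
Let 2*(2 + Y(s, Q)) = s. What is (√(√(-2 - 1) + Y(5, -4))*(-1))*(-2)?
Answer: √(2 + 4*I*√3) ≈ 2.1461 + 1.6142*I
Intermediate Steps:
Y(s, Q) = -2 + s/2
(√(√(-2 - 1) + Y(5, -4))*(-1))*(-2) = (√(√(-2 - 1) + (-2 + (½)*5))*(-1))*(-2) = (√(√(-3) + (-2 + 5/2))*(-1))*(-2) = (√(I*√3 + ½)*(-1))*(-2) = (√(½ + I*√3)*(-1))*(-2) = -√(½ + I*√3)*(-2) = 2*√(½ + I*√3)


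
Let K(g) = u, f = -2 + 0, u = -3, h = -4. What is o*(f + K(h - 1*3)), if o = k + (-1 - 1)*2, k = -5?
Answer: 45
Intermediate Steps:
o = -9 (o = -5 + (-1 - 1)*2 = -5 - 2*2 = -5 - 4 = -9)
f = -2
K(g) = -3
o*(f + K(h - 1*3)) = -9*(-2 - 3) = -9*(-5) = 45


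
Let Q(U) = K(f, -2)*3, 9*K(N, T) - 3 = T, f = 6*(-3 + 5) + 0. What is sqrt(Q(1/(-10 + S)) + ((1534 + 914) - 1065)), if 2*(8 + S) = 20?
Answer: 5*sqrt(498)/3 ≈ 37.193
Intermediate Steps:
S = 2 (S = -8 + (1/2)*20 = -8 + 10 = 2)
f = 12 (f = 6*2 + 0 = 12 + 0 = 12)
K(N, T) = 1/3 + T/9
Q(U) = 1/3 (Q(U) = (1/3 + (1/9)*(-2))*3 = (1/3 - 2/9)*3 = (1/9)*3 = 1/3)
sqrt(Q(1/(-10 + S)) + ((1534 + 914) - 1065)) = sqrt(1/3 + ((1534 + 914) - 1065)) = sqrt(1/3 + (2448 - 1065)) = sqrt(1/3 + 1383) = sqrt(4150/3) = 5*sqrt(498)/3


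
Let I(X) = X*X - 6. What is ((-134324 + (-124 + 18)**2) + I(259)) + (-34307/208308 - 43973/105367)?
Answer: -1229430295026821/21948789036 ≈ -56014.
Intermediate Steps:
I(X) = -6 + X**2 (I(X) = X**2 - 6 = -6 + X**2)
((-134324 + (-124 + 18)**2) + I(259)) + (-34307/208308 - 43973/105367) = ((-134324 + (-124 + 18)**2) + (-6 + 259**2)) + (-34307/208308 - 43973/105367) = ((-134324 + (-106)**2) + (-6 + 67081)) + (-34307*1/208308 - 43973*1/105367) = ((-134324 + 11236) + 67075) + (-34307/208308 - 43973/105367) = (-123088 + 67075) - 12774753353/21948789036 = -56013 - 12774753353/21948789036 = -1229430295026821/21948789036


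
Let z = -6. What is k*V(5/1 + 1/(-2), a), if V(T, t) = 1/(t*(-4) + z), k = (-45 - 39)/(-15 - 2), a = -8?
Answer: 42/221 ≈ 0.19005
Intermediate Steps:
k = 84/17 (k = -84/(-17) = -84*(-1/17) = 84/17 ≈ 4.9412)
V(T, t) = 1/(-6 - 4*t) (V(T, t) = 1/(t*(-4) - 6) = 1/(-4*t - 6) = 1/(-6 - 4*t))
k*V(5/1 + 1/(-2), a) = 84*(-1/(6 + 4*(-8)))/17 = 84*(-1/(6 - 32))/17 = 84*(-1/(-26))/17 = 84*(-1*(-1/26))/17 = (84/17)*(1/26) = 42/221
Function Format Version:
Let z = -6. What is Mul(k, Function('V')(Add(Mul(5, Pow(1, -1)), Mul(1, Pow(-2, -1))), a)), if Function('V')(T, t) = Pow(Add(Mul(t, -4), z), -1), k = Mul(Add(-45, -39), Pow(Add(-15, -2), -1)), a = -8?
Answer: Rational(42, 221) ≈ 0.19005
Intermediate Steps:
k = Rational(84, 17) (k = Mul(-84, Pow(-17, -1)) = Mul(-84, Rational(-1, 17)) = Rational(84, 17) ≈ 4.9412)
Function('V')(T, t) = Pow(Add(-6, Mul(-4, t)), -1) (Function('V')(T, t) = Pow(Add(Mul(t, -4), -6), -1) = Pow(Add(Mul(-4, t), -6), -1) = Pow(Add(-6, Mul(-4, t)), -1))
Mul(k, Function('V')(Add(Mul(5, Pow(1, -1)), Mul(1, Pow(-2, -1))), a)) = Mul(Rational(84, 17), Mul(-1, Pow(Add(6, Mul(4, -8)), -1))) = Mul(Rational(84, 17), Mul(-1, Pow(Add(6, -32), -1))) = Mul(Rational(84, 17), Mul(-1, Pow(-26, -1))) = Mul(Rational(84, 17), Mul(-1, Rational(-1, 26))) = Mul(Rational(84, 17), Rational(1, 26)) = Rational(42, 221)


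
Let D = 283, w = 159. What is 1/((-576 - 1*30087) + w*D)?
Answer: 1/14334 ≈ 6.9764e-5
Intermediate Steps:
1/((-576 - 1*30087) + w*D) = 1/((-576 - 1*30087) + 159*283) = 1/((-576 - 30087) + 44997) = 1/(-30663 + 44997) = 1/14334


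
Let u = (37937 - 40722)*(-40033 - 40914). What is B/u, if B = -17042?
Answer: -17042/225437395 ≈ -7.5595e-5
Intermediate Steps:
u = 225437395 (u = -2785*(-80947) = 225437395)
B/u = -17042/225437395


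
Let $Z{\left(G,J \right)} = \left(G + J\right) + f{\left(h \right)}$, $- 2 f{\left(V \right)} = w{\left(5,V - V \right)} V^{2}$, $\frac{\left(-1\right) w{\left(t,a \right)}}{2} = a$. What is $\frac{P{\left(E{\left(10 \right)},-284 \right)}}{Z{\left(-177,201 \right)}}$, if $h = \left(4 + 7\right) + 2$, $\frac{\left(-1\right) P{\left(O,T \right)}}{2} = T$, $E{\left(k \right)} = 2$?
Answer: $\frac{71}{3} \approx 23.667$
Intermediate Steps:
$w{\left(t,a \right)} = - 2 a$
$P{\left(O,T \right)} = - 2 T$
$h = 13$ ($h = 11 + 2 = 13$)
$f{\left(V \right)} = 0$ ($f{\left(V \right)} = - \frac{- 2 \left(V - V\right) V^{2}}{2} = - \frac{\left(-2\right) 0 V^{2}}{2} = - \frac{0 V^{2}}{2} = \left(- \frac{1}{2}\right) 0 = 0$)
$Z{\left(G,J \right)} = G + J$ ($Z{\left(G,J \right)} = \left(G + J\right) + 0 = G + J$)
$\frac{P{\left(E{\left(10 \right)},-284 \right)}}{Z{\left(-177,201 \right)}} = \frac{\left(-2\right) \left(-284\right)}{-177 + 201} = \frac{568}{24} = 568 \cdot \frac{1}{24} = \frac{71}{3}$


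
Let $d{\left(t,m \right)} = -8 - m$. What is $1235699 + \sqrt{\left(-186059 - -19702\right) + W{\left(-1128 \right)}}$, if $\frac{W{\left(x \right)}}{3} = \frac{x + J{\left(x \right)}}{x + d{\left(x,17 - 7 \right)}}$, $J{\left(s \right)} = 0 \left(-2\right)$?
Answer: $1235699 + \frac{i \sqrt{6068761993}}{191} \approx 1.2357 \cdot 10^{6} + 407.87 i$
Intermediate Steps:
$J{\left(s \right)} = 0$
$W{\left(x \right)} = \frac{3 x}{-18 + x}$ ($W{\left(x \right)} = 3 \frac{x + 0}{x - \left(25 - 7\right)} = 3 \frac{x}{x - 18} = 3 \frac{x}{-18 + x} = \frac{3 x}{-18 + x}$)
$1235699 + \sqrt{\left(-186059 - -19702\right) + W{\left(-1128 \right)}} = 1235699 + \sqrt{\left(-186059 - -19702\right) + 3 \left(-1128\right) \frac{1}{-18 - 1128}} = 1235699 + \sqrt{\left(-186059 + 19702\right) + 3 \left(-1128\right) \frac{1}{-1146}} = 1235699 + \sqrt{-166357 + 3 \left(-1128\right) \left(- \frac{1}{1146}\right)} = 1235699 + \sqrt{-166357 + \frac{564}{191}} = 1235699 + \sqrt{- \frac{31773623}{191}} = 1235699 + \frac{i \sqrt{6068761993}}{191}$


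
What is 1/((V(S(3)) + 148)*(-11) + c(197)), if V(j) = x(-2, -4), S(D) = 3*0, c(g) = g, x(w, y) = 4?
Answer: -1/1475 ≈ -0.00067797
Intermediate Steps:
S(D) = 0
V(j) = 4
1/((V(S(3)) + 148)*(-11) + c(197)) = 1/((4 + 148)*(-11) + 197) = 1/(152*(-11) + 197) = 1/(-1672 + 197) = 1/(-1475) = -1/1475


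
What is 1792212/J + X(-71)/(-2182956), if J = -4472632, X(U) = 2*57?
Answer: -40758643945/101703738127 ≈ -0.40076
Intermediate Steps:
X(U) = 114
1792212/J + X(-71)/(-2182956) = 1792212/(-4472632) + 114/(-2182956) = 1792212*(-1/4472632) + 114*(-1/2182956) = -448053/1118158 - 19/363826 = -40758643945/101703738127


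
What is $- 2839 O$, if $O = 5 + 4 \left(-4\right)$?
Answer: $31229$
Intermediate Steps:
$O = -11$ ($O = 5 - 16 = -11$)
$- 2839 O = \left(-2839\right) \left(-11\right) = 31229$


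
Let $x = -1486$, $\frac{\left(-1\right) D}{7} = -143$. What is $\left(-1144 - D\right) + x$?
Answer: $-3631$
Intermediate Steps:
$D = 1001$ ($D = \left(-7\right) \left(-143\right) = 1001$)
$\left(-1144 - D\right) + x = \left(-1144 - 1001\right) - 1486 = -2145 - 1486 = -3631$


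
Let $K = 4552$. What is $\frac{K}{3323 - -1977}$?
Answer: $\frac{1138}{1325} \approx 0.85887$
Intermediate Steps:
$\frac{K}{3323 - -1977} = \frac{4552}{3323 - -1977} = \frac{4552}{3323 + 1977} = \frac{4552}{5300} = 4552 \cdot \frac{1}{5300} = \frac{1138}{1325}$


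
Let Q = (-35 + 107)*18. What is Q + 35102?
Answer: 36398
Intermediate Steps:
Q = 1296 (Q = 72*18 = 1296)
Q + 35102 = 1296 + 35102 = 36398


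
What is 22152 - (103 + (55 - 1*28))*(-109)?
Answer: 36322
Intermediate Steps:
22152 - (103 + (55 - 1*28))*(-109) = 22152 - (103 + (55 - 28))*(-109) = 22152 - (103 + 27)*(-109) = 22152 - 130*(-109) = 22152 - 1*(-14170) = 22152 + 14170 = 36322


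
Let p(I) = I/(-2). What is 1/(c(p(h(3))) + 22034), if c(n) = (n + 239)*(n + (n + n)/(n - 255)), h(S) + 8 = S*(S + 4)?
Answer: 2092/42957773 ≈ 4.8699e-5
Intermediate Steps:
h(S) = -8 + S*(4 + S) (h(S) = -8 + S*(S + 4) = -8 + S*(4 + S))
p(I) = -I/2 (p(I) = I*(-1/2) = -I/2)
c(n) = (239 + n)*(n + 2*n/(-255 + n)) (c(n) = (239 + n)*(n + (2*n)/(-255 + n)) = (239 + n)*(n + 2*n/(-255 + n)))
1/(c(p(h(3))) + 22034) = 1/((-(-8 + 3**2 + 4*3)/2)*(-60467 + (-(-8 + 3**2 + 4*3)/2)**2 - (-7)*(-8 + 3**2 + 4*3))/(-255 - (-8 + 3**2 + 4*3)/2) + 22034) = 1/((-(-8 + 9 + 12)/2)*(-60467 + (-(-8 + 9 + 12)/2)**2 - (-7)*(-8 + 9 + 12))/(-255 - (-8 + 9 + 12)/2) + 22034) = 1/((-1/2*13)*(-60467 + (-1/2*13)**2 - (-7)*13)/(-255 - 1/2*13) + 22034) = 1/(-13*(-60467 + (-13/2)**2 - 14*(-13/2))/(2*(-255 - 13/2)) + 22034) = 1/(-13*(-60467 + 169/4 + 91)/(2*(-523/2)) + 22034) = 1/(-13/2*(-2/523)*(-241335/4) + 22034) = 1/(-3137355/2092 + 22034) = 1/(42957773/2092) = 2092/42957773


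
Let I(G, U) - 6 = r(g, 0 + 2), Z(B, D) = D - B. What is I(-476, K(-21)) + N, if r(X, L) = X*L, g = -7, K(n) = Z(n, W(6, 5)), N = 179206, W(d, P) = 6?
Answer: 179198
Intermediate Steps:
K(n) = 6 - n
r(X, L) = L*X
I(G, U) = -8 (I(G, U) = 6 + (0 + 2)*(-7) = 6 + 2*(-7) = 6 - 14 = -8)
I(-476, K(-21)) + N = -8 + 179206 = 179198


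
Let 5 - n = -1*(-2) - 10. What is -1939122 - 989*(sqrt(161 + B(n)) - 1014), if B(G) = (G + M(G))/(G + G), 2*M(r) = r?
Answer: -936276 - 989*sqrt(647)/2 ≈ -9.4885e+5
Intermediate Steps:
M(r) = r/2
n = 13 (n = 5 - (-1*(-2) - 10) = 5 - (2 - 10) = 5 - 1*(-8) = 5 + 8 = 13)
B(G) = 3/4 (B(G) = (G + G/2)/(G + G) = (3*G/2)/((2*G)) = (3*G/2)*(1/(2*G)) = 3/4)
-1939122 - 989*(sqrt(161 + B(n)) - 1014) = -1939122 - 989*(sqrt(161 + 3/4) - 1014) = -1939122 - 989*(sqrt(647/4) - 1014) = -1939122 - 989*(sqrt(647)/2 - 1014) = -1939122 - 989*(-1014 + sqrt(647)/2) = -1939122 + (1002846 - 989*sqrt(647)/2) = -936276 - 989*sqrt(647)/2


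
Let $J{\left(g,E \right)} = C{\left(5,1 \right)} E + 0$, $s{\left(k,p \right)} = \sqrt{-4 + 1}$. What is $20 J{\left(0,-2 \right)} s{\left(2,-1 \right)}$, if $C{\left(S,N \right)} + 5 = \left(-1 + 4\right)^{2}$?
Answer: $- 160 i \sqrt{3} \approx - 277.13 i$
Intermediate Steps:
$C{\left(S,N \right)} = 4$ ($C{\left(S,N \right)} = -5 + \left(-1 + 4\right)^{2} = -5 + 3^{2} = -5 + 9 = 4$)
$s{\left(k,p \right)} = i \sqrt{3}$ ($s{\left(k,p \right)} = \sqrt{-3} = i \sqrt{3}$)
$J{\left(g,E \right)} = 4 E$ ($J{\left(g,E \right)} = 4 E + 0 = 4 E$)
$20 J{\left(0,-2 \right)} s{\left(2,-1 \right)} = 20 \cdot 4 \left(-2\right) i \sqrt{3} = 20 \left(-8\right) i \sqrt{3} = - 160 i \sqrt{3}$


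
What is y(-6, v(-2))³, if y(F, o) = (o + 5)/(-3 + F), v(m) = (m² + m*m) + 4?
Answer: -4913/729 ≈ -6.7394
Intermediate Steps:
v(m) = 4 + 2*m² (v(m) = (m² + m²) + 4 = 2*m² + 4 = 4 + 2*m²)
y(F, o) = (5 + o)/(-3 + F)
y(-6, v(-2))³ = ((5 + (4 + 2*(-2)²))/(-3 - 6))³ = ((5 + (4 + 2*4))/(-9))³ = (-(5 + (4 + 8))/9)³ = (-(5 + 12)/9)³ = (-⅑*17)³ = (-17/9)³ = -4913/729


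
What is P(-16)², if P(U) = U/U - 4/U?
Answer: 25/16 ≈ 1.5625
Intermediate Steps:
P(U) = 1 - 4/U
P(-16)² = ((-4 - 16)/(-16))² = (-1/16*(-20))² = (5/4)² = 25/16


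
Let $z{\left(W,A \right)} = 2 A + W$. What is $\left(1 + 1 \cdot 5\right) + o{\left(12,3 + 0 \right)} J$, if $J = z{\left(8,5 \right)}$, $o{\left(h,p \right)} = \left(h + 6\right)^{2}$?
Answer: $5838$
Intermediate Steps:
$o{\left(h,p \right)} = \left(6 + h\right)^{2}$
$z{\left(W,A \right)} = W + 2 A$
$J = 18$ ($J = 8 + 2 \cdot 5 = 8 + 10 = 18$)
$\left(1 + 1 \cdot 5\right) + o{\left(12,3 + 0 \right)} J = \left(1 + 1 \cdot 5\right) + \left(6 + 12\right)^{2} \cdot 18 = \left(1 + 5\right) + 18^{2} \cdot 18 = 6 + 324 \cdot 18 = 6 + 5832 = 5838$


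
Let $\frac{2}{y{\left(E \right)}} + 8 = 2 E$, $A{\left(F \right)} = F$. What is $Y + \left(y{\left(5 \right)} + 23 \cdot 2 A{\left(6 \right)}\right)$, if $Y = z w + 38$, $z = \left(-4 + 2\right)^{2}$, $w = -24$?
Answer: $219$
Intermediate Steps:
$z = 4$ ($z = \left(-2\right)^{2} = 4$)
$Y = -58$ ($Y = 4 \left(-24\right) + 38 = -96 + 38 = -58$)
$y{\left(E \right)} = \frac{2}{-8 + 2 E}$
$Y + \left(y{\left(5 \right)} + 23 \cdot 2 A{\left(6 \right)}\right) = -58 + \left(\frac{1}{-4 + 5} + 23 \cdot 2 \cdot 6\right) = -58 + \left(1^{-1} + 23 \cdot 12\right) = -58 + \left(1 + 276\right) = -58 + 277 = 219$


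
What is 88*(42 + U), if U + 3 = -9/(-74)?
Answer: 127380/37 ≈ 3442.7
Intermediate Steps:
U = -213/74 (U = -3 - 9/(-74) = -3 - 9*(-1/74) = -3 + 9/74 = -213/74 ≈ -2.8784)
88*(42 + U) = 88*(42 - 213/74) = 88*(2895/74) = 127380/37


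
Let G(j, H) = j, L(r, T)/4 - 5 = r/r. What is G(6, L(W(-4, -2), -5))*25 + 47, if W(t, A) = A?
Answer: 197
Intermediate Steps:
L(r, T) = 24 (L(r, T) = 20 + 4*(r/r) = 20 + 4*1 = 20 + 4 = 24)
G(6, L(W(-4, -2), -5))*25 + 47 = 6*25 + 47 = 150 + 47 = 197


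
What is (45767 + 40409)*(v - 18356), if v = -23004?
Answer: -3564239360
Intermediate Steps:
(45767 + 40409)*(v - 18356) = (45767 + 40409)*(-23004 - 18356) = 86176*(-41360) = -3564239360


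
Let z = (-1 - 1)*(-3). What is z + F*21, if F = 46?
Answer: 972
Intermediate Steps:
z = 6 (z = -2*(-3) = 6)
z + F*21 = 6 + 46*21 = 6 + 966 = 972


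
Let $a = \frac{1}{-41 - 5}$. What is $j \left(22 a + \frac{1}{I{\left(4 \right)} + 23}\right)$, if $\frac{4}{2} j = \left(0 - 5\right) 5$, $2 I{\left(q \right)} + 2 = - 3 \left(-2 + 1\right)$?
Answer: $\frac{11775}{2162} \approx 5.4463$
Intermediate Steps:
$I{\left(q \right)} = \frac{1}{2}$ ($I{\left(q \right)} = -1 + \frac{\left(-3\right) \left(-2 + 1\right)}{2} = -1 + \frac{\left(-3\right) \left(-1\right)}{2} = -1 + \frac{1}{2} \cdot 3 = -1 + \frac{3}{2} = \frac{1}{2}$)
$a = - \frac{1}{46}$ ($a = \frac{1}{-46} = - \frac{1}{46} \approx -0.021739$)
$j = - \frac{25}{2}$ ($j = \frac{\left(0 - 5\right) 5}{2} = \frac{\left(-5\right) 5}{2} = \frac{1}{2} \left(-25\right) = - \frac{25}{2} \approx -12.5$)
$j \left(22 a + \frac{1}{I{\left(4 \right)} + 23}\right) = - \frac{25 \left(22 \left(- \frac{1}{46}\right) + \frac{1}{\frac{1}{2} + 23}\right)}{2} = - \frac{25 \left(- \frac{11}{23} + \frac{1}{\frac{47}{2}}\right)}{2} = - \frac{25 \left(- \frac{11}{23} + \frac{2}{47}\right)}{2} = \left(- \frac{25}{2}\right) \left(- \frac{471}{1081}\right) = \frac{11775}{2162}$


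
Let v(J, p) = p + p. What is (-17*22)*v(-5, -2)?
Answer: 1496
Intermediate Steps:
v(J, p) = 2*p
(-17*22)*v(-5, -2) = (-17*22)*(2*(-2)) = -374*(-4) = 1496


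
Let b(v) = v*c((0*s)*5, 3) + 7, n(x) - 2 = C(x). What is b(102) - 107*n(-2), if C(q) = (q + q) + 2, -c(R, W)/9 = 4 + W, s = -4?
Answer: -6419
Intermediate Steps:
c(R, W) = -36 - 9*W (c(R, W) = -9*(4 + W) = -36 - 9*W)
C(q) = 2 + 2*q (C(q) = 2*q + 2 = 2 + 2*q)
n(x) = 4 + 2*x (n(x) = 2 + (2 + 2*x) = 4 + 2*x)
b(v) = 7 - 63*v (b(v) = v*(-36 - 9*3) + 7 = v*(-36 - 27) + 7 = v*(-63) + 7 = -63*v + 7 = 7 - 63*v)
b(102) - 107*n(-2) = (7 - 63*102) - 107*(4 + 2*(-2)) = (7 - 6426) - 107*(4 - 4) = -6419 - 107*0 = -6419 - 1*0 = -6419 + 0 = -6419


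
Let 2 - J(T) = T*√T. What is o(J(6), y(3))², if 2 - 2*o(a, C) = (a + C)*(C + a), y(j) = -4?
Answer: 12745 + 2616*√6 ≈ 19153.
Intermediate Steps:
J(T) = 2 - T^(3/2) (J(T) = 2 - T*√T = 2 - T^(3/2))
o(a, C) = 1 - (C + a)²/2 (o(a, C) = 1 - (a + C)*(C + a)/2 = 1 - (C + a)*(C + a)/2 = 1 - (C + a)²/2)
o(J(6), y(3))² = (1 - (-4 + (2 - 6^(3/2)))²/2)² = (1 - (-4 + (2 - 6*√6))²/2)² = (1 - (-2 - 6*√6)²/2)²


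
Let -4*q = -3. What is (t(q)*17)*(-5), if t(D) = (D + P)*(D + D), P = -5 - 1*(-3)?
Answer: 1275/8 ≈ 159.38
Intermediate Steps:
q = ¾ (q = -¼*(-3) = ¾ ≈ 0.75000)
P = -2 (P = -5 + 3 = -2)
t(D) = 2*D*(-2 + D) (t(D) = (D - 2)*(D + D) = (-2 + D)*(2*D) = 2*D*(-2 + D))
(t(q)*17)*(-5) = ((2*(¾)*(-2 + ¾))*17)*(-5) = ((2*(¾)*(-5/4))*17)*(-5) = -15/8*17*(-5) = -255/8*(-5) = 1275/8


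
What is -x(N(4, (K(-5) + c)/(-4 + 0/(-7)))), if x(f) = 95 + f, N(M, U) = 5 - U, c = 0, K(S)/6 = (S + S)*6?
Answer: -10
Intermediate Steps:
K(S) = 72*S (K(S) = 6*((S + S)*6) = 6*((2*S)*6) = 6*(12*S) = 72*S)
-x(N(4, (K(-5) + c)/(-4 + 0/(-7)))) = -(95 + (5 - (72*(-5) + 0)/(-4 + 0/(-7)))) = -(95 + (5 - (-360 + 0)/(-4 + 0*(-⅐)))) = -(95 + (5 - (-360)/(-4 + 0))) = -(95 + (5 - (-360)/(-4))) = -(95 + (5 - (-360)*(-1)/4)) = -(95 + (5 - 1*90)) = -(95 + (5 - 90)) = -(95 - 85) = -1*10 = -10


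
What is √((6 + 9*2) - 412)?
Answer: 2*I*√97 ≈ 19.698*I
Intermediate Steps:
√((6 + 9*2) - 412) = √((6 + 18) - 412) = √(24 - 412) = √(-388) = 2*I*√97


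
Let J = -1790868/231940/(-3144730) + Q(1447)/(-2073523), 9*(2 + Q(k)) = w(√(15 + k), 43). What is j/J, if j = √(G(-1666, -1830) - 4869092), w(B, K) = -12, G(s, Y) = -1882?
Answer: 1134303147030189450*I*√4870974/4608526181473 ≈ 5.4322e+8*I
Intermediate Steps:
Q(k) = -10/3 (Q(k) = -2 + (⅑)*(-12) = -2 - 4/3 = -10/3)
J = 4608526181473/1134303147030189450 (J = -1790868/231940/(-3144730) - 10/3/(-2073523) = -1790868*1/231940*(-1/3144730) - 10/3*(-1/2073523) = -447717/57985*(-1/3144730) + 10/6220569 = 447717/182347169050 + 10/6220569 = 4608526181473/1134303147030189450 ≈ 4.0629e-6)
j = I*√4870974 (j = √(-1882 - 4869092) = √(-4870974) = I*√4870974 ≈ 2207.0*I)
j/J = (I*√4870974)/(4608526181473/1134303147030189450) = (I*√4870974)*(1134303147030189450/4608526181473) = 1134303147030189450*I*√4870974/4608526181473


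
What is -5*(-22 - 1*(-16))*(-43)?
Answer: -1290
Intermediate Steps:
-5*(-22 - 1*(-16))*(-43) = -5*(-22 + 16)*(-43) = -5*(-6)*(-43) = 30*(-43) = -1290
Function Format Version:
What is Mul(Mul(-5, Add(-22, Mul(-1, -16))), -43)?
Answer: -1290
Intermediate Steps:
Mul(Mul(-5, Add(-22, Mul(-1, -16))), -43) = Mul(Mul(-5, Add(-22, 16)), -43) = Mul(Mul(-5, -6), -43) = Mul(30, -43) = -1290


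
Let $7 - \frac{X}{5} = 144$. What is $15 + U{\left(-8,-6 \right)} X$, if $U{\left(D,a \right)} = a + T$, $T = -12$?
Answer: $12345$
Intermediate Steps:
$U{\left(D,a \right)} = -12 + a$ ($U{\left(D,a \right)} = a - 12 = -12 + a$)
$X = -685$ ($X = 35 - 720 = -685$)
$15 + U{\left(-8,-6 \right)} X = 15 + \left(-12 - 6\right) \left(-685\right) = 15 - -12330 = 15 + 12330 = 12345$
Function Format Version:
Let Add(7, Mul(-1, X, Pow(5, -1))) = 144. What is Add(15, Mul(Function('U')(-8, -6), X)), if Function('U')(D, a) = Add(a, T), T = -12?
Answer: 12345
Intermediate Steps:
Function('U')(D, a) = Add(-12, a) (Function('U')(D, a) = Add(a, -12) = Add(-12, a))
X = -685 (X = Add(35, Mul(-5, 144)) = Add(35, -720) = -685)
Add(15, Mul(Function('U')(-8, -6), X)) = Add(15, Mul(Add(-12, -6), -685)) = Add(15, Mul(-18, -685)) = Add(15, 12330) = 12345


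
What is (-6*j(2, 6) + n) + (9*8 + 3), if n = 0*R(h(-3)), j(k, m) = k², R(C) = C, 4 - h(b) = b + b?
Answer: 51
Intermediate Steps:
h(b) = 4 - 2*b (h(b) = 4 - (b + b) = 4 - 2*b)
n = 0 (n = 0*(4 - 2*(-3)) = 0*(4 + 6) = 0*10 = 0)
(-6*j(2, 6) + n) + (9*8 + 3) = (-6*2² + 0) + (9*8 + 3) = (-6*4 + 0) + (72 + 3) = (-24 + 0) + 75 = -24 + 75 = 51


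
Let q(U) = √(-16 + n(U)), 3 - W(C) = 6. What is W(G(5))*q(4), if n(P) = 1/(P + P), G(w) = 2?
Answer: -3*I*√254/4 ≈ -11.953*I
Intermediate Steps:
n(P) = 1/(2*P)
W(C) = -3 (W(C) = 3 - 1*6 = 3 - 6 = -3)
q(U) = √(-16 + 1/(2*U))
W(G(5))*q(4) = -3*√(-64 + 2/4)/2 = -3*√(-64 + 2*(¼))/2 = -3*√(-64 + ½)/2 = -3*√(-127/2)/2 = -3*I*√254/2/2 = -3*I*√254/4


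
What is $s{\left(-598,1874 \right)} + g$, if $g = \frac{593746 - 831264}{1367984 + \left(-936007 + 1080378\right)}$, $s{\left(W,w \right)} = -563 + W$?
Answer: $- \frac{1756081673}{1512355} \approx -1161.2$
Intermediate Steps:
$g = - \frac{237518}{1512355}$ ($g = \frac{593746 - 831264}{1367984 + 144371} = - \frac{237518}{1512355} \approx -0.15705$)
$s{\left(-598,1874 \right)} + g = \left(-563 - 598\right) - \frac{237518}{1512355} = -1161 - \frac{237518}{1512355} = - \frac{1756081673}{1512355}$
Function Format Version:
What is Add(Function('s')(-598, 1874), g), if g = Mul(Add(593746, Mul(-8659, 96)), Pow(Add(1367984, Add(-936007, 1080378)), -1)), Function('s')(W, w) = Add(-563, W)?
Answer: Rational(-1756081673, 1512355) ≈ -1161.2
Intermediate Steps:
g = Rational(-237518, 1512355) (g = Mul(Add(593746, -831264), Pow(Add(1367984, 144371), -1)) = Mul(-237518, Pow(1512355, -1)) = Mul(-237518, Rational(1, 1512355)) = Rational(-237518, 1512355) ≈ -0.15705)
Add(Function('s')(-598, 1874), g) = Add(Add(-563, -598), Rational(-237518, 1512355)) = Add(-1161, Rational(-237518, 1512355)) = Rational(-1756081673, 1512355)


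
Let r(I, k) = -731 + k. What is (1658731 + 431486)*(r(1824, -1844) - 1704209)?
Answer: -3567548932128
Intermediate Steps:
(1658731 + 431486)*(r(1824, -1844) - 1704209) = (1658731 + 431486)*((-731 - 1844) - 1704209) = 2090217*(-2575 - 1704209) = 2090217*(-1706784) = -3567548932128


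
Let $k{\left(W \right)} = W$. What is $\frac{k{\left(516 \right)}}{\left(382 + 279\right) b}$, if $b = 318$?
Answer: $\frac{86}{35033} \approx 0.0024548$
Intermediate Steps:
$\frac{k{\left(516 \right)}}{\left(382 + 279\right) b} = \frac{516}{\left(382 + 279\right) 318} = \frac{516}{661 \cdot 318} = \frac{516}{210198} = 516 \cdot \frac{1}{210198} = \frac{86}{35033}$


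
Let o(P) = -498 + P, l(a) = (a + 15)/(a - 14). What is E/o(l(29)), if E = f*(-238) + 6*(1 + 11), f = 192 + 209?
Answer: 715245/3713 ≈ 192.63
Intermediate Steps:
l(a) = (15 + a)/(-14 + a)
f = 401
E = -95366 (E = 401*(-238) + 6*(1 + 11) = -95438 + 6*12 = -95438 + 72 = -95366)
E/o(l(29)) = -95366/(-498 + (15 + 29)/(-14 + 29)) = -95366/(-498 + 44/15) = -95366/(-7426/15) = -95366*(-15/7426) = 715245/3713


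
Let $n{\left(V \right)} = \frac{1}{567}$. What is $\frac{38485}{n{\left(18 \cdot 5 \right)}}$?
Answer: $21820995$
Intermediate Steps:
$n{\left(V \right)} = \frac{1}{567}$
$\frac{38485}{n{\left(18 \cdot 5 \right)}} = 38485 \frac{1}{\frac{1}{567}} = 38485 \cdot 567 = 21820995$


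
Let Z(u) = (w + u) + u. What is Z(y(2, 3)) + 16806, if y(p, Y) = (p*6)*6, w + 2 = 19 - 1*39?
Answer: 16928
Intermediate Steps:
w = -22 (w = -2 + (19 - 1*39) = -2 + (19 - 39) = -2 - 20 = -22)
y(p, Y) = 36*p (y(p, Y) = (6*p)*6 = 36*p)
Z(u) = -22 + 2*u (Z(u) = (-22 + u) + u = -22 + 2*u)
Z(y(2, 3)) + 16806 = (-22 + 2*(36*2)) + 16806 = (-22 + 2*72) + 16806 = (-22 + 144) + 16806 = 122 + 16806 = 16928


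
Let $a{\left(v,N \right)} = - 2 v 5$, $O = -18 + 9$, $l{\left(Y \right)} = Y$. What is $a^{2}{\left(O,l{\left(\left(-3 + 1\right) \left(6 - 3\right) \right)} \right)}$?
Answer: $8100$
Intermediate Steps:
$O = -9$
$a{\left(v,N \right)} = - 10 v$
$a^{2}{\left(O,l{\left(\left(-3 + 1\right) \left(6 - 3\right) \right)} \right)} = \left(\left(-10\right) \left(-9\right)\right)^{2} = 90^{2} = 8100$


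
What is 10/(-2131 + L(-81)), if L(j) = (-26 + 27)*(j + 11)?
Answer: -10/2201 ≈ -0.0045434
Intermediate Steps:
L(j) = 11 + j (L(j) = 1*(11 + j) = 11 + j)
10/(-2131 + L(-81)) = 10/(-2131 + (11 - 81)) = 10/(-2131 - 70) = 10/(-2201) = -1/2201*10 = -10/2201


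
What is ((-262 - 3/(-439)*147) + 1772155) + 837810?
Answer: 1145660058/439 ≈ 2.6097e+6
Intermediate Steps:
((-262 - 3/(-439)*147) + 1772155) + 837810 = ((-262 - 3*(-1/439)*147) + 1772155) + 837810 = ((-262 + (3/439)*147) + 1772155) + 837810 = ((-262 + 441/439) + 1772155) + 837810 = (-114577/439 + 1772155) + 837810 = 777861468/439 + 837810 = 1145660058/439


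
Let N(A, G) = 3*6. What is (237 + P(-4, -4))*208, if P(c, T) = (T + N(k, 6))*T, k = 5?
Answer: 37648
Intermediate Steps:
N(A, G) = 18
P(c, T) = T*(18 + T) (P(c, T) = (T + 18)*T = (18 + T)*T = T*(18 + T))
(237 + P(-4, -4))*208 = (237 - 4*(18 - 4))*208 = (237 - 4*14)*208 = (237 - 56)*208 = 181*208 = 37648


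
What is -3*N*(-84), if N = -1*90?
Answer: -22680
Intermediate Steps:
N = -90
-3*N*(-84) = -3*(-90)*(-84) = 270*(-84) = -22680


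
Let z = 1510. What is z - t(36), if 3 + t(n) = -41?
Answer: 1554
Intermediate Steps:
t(n) = -44 (t(n) = -3 - 41 = -44)
z - t(36) = 1510 - 1*(-44) = 1510 + 44 = 1554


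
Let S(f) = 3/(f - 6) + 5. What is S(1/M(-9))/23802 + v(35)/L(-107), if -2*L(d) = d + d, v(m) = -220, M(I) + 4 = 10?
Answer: -183258601/89138490 ≈ -2.0559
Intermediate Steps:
M(I) = 6 (M(I) = -4 + 10 = 6)
L(d) = -d (L(d) = -(d + d)/2 = -d)
S(f) = 5 + 3/(-6 + f) (S(f) = 3/(-6 + f) + 5 = 5 + 3/(-6 + f))
S(1/M(-9))/23802 + v(35)/L(-107) = ((-27 + 5/6)/(-6 + 1/6))/23802 - 220/((-1*(-107))) = ((-27 + 5*(⅙))/(-6 + ⅙))*(1/23802) - 220/107 = ((-27 + ⅚)/(-35/6))*(1/23802) - 220*1/107 = -6/35*(-157/6)*(1/23802) - 220/107 = (157/35)*(1/23802) - 220/107 = 157/833070 - 220/107 = -183258601/89138490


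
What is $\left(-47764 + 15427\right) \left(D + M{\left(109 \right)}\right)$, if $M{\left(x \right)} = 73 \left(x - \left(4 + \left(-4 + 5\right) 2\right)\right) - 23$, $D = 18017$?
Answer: $-825013881$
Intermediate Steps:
$M{\left(x \right)} = -461 + 73 x$ ($M{\left(x \right)} = 73 \left(x - \left(4 + 1 \cdot 2\right)\right) - 23 = 73 \left(x - 6\right) - 23 = 73 \left(-6 + x\right) - 23 = \left(-438 + 73 x\right) - 23 = -461 + 73 x$)
$\left(-47764 + 15427\right) \left(D + M{\left(109 \right)}\right) = \left(-47764 + 15427\right) \left(18017 + \left(-461 + 73 \cdot 109\right)\right) = - 32337 \left(18017 + \left(-461 + 7957\right)\right) = - 32337 \left(18017 + 7496\right) = \left(-32337\right) 25513 = -825013881$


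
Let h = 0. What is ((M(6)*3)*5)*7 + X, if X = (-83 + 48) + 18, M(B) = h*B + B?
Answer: 613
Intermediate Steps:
M(B) = B (M(B) = 0*B + B = 0 + B = B)
X = -17 (X = -35 + 18 = -17)
((M(6)*3)*5)*7 + X = ((6*3)*5)*7 - 17 = (18*5)*7 - 17 = 90*7 - 17 = 630 - 17 = 613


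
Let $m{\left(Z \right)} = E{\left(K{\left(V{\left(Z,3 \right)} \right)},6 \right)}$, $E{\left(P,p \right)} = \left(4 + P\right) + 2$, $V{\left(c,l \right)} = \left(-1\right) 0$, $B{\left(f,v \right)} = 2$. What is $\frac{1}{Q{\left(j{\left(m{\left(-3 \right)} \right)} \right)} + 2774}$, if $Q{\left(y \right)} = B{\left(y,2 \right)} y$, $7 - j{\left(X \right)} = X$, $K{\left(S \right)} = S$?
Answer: $\frac{1}{2776} \approx 0.00036023$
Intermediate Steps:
$V{\left(c,l \right)} = 0$
$E{\left(P,p \right)} = 6 + P$
$m{\left(Z \right)} = 6$ ($m{\left(Z \right)} = 6 + 0 = 6$)
$j{\left(X \right)} = 7 - X$
$Q{\left(y \right)} = 2 y$
$\frac{1}{Q{\left(j{\left(m{\left(-3 \right)} \right)} \right)} + 2774} = \frac{1}{2 \left(7 - 6\right) + 2774} = \frac{1}{2 \cdot 1 + 2774} = \frac{1}{2 + 2774} = \frac{1}{2776}$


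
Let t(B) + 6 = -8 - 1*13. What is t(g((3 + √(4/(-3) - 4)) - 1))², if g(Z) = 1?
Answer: 729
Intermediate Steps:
t(B) = -27 (t(B) = -6 + (-8 - 1*13) = -6 + (-8 - 13) = -6 - 21 = -27)
t(g((3 + √(4/(-3) - 4)) - 1))² = (-27)² = 729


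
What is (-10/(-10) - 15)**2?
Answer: 196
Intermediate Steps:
(-10/(-10) - 15)**2 = (-10*(-1/10) - 15)**2 = (1 - 15)**2 = (-14)**2 = 196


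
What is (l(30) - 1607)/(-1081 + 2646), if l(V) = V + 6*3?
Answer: -1559/1565 ≈ -0.99617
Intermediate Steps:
l(V) = 18 + V (l(V) = V + 18 = 18 + V)
(l(30) - 1607)/(-1081 + 2646) = ((18 + 30) - 1607)/(-1081 + 2646) = (48 - 1607)/1565 = -1559*1/1565 = -1559/1565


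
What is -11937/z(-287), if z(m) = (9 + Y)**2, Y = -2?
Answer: -11937/49 ≈ -243.61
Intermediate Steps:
z(m) = 49 (z(m) = (9 - 2)**2 = 7**2 = 49)
-11937/z(-287) = -11937/49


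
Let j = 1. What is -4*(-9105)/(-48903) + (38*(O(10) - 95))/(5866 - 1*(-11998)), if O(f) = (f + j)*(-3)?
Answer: -37019628/36400133 ≈ -1.0170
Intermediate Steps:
O(f) = -3 - 3*f (O(f) = (f + 1)*(-3) = (1 + f)*(-3) = -3 - 3*f)
-4*(-9105)/(-48903) + (38*(O(10) - 95))/(5866 - 1*(-11998)) = -4*(-9105)/(-48903) + (38*((-3 - 3*10) - 95))/(5866 - 1*(-11998)) = 36420*(-1/48903) + (38*((-3 - 30) - 95))/(5866 + 11998) = -12140/16301 + (38*(-33 - 95))/17864 = -12140/16301 + (38*(-128))*(1/17864) = -12140/16301 - 4864*1/17864 = -12140/16301 - 608/2233 = -37019628/36400133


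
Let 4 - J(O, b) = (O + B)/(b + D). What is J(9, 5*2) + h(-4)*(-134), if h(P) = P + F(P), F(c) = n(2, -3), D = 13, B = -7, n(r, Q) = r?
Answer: 6254/23 ≈ 271.91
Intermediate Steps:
F(c) = 2
J(O, b) = 4 - (-7 + O)/(13 + b) (J(O, b) = 4 - (O - 7)/(b + 13) = 4 - (-7 + O)/(13 + b))
h(P) = 2 + P (h(P) = P + 2 = 2 + P)
J(9, 5*2) + h(-4)*(-134) = (59 - 1*9 + 4*(5*2))/(13 + 5*2) + (2 - 4)*(-134) = (59 - 9 + 4*10)/(13 + 10) - 2*(-134) = (59 - 9 + 40)/23 + 268 = (1/23)*90 + 268 = 90/23 + 268 = 6254/23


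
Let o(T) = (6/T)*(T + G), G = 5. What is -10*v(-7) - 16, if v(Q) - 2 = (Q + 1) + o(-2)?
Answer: 114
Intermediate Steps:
o(T) = 6*(5 + T)/T (o(T) = (6/T)*(T + 5) = (6/T)*(5 + T) = 6*(5 + T)/T)
v(Q) = -6 + Q (v(Q) = 2 + ((Q + 1) + (6 + 30/(-2))) = 2 + ((1 + Q) + (6 + 30*(-½))) = 2 + ((1 + Q) + (6 - 15)) = 2 + ((1 + Q) - 9) = 2 + (-8 + Q) = -6 + Q)
-10*v(-7) - 16 = -10*(-6 - 7) - 16 = -10*(-13) - 16 = 130 - 16 = 114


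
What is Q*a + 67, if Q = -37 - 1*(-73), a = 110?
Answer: 4027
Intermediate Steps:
Q = 36 (Q = -37 + 73 = 36)
Q*a + 67 = 36*110 + 67 = 3960 + 67 = 4027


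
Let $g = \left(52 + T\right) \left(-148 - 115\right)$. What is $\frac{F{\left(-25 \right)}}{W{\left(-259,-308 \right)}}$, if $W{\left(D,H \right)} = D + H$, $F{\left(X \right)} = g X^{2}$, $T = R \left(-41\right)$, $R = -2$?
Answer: $\frac{22026250}{567} \approx 38847.0$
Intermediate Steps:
$T = 82$ ($T = \left(-2\right) \left(-41\right) = 82$)
$g = -35242$ ($g = \left(52 + 82\right) \left(-148 - 115\right) = 134 \left(-263\right) = -35242$)
$F{\left(X \right)} = - 35242 X^{2}$
$\frac{F{\left(-25 \right)}}{W{\left(-259,-308 \right)}} = \frac{\left(-35242\right) \left(-25\right)^{2}}{-259 - 308} = \frac{\left(-35242\right) 625}{-567} = \left(-22026250\right) \left(- \frac{1}{567}\right) = \frac{22026250}{567}$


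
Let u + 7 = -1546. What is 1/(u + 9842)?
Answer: 1/8289 ≈ 0.00012064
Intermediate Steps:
u = -1553 (u = -7 - 1546 = -1553)
1/(u + 9842) = 1/(-1553 + 9842) = 1/8289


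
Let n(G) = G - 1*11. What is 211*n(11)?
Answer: 0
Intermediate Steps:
n(G) = -11 + G (n(G) = G - 11 = -11 + G)
211*n(11) = 211*(-11 + 11) = 211*0 = 0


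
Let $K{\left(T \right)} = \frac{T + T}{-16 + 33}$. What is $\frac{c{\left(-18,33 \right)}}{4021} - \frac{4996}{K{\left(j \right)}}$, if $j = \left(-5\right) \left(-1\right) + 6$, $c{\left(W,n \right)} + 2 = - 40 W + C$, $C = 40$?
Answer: $- \frac{170747448}{44231} \approx -3860.4$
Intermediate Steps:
$c{\left(W,n \right)} = 38 - 40 W$ ($c{\left(W,n \right)} = -2 - \left(-40 + 40 W\right) = 38 - 40 W$)
$j = 11$ ($j = 5 + 6 = 11$)
$K{\left(T \right)} = \frac{2 T}{17}$
$\frac{c{\left(-18,33 \right)}}{4021} - \frac{4996}{K{\left(j \right)}} = \frac{38 - -720}{4021} - \frac{4996}{\frac{2}{17} \cdot 11} = \left(38 + 720\right) \frac{1}{4021} - \frac{4996}{\frac{22}{17}} = 758 \cdot \frac{1}{4021} - \frac{42466}{11} = \frac{758}{4021} - \frac{42466}{11} = - \frac{170747448}{44231}$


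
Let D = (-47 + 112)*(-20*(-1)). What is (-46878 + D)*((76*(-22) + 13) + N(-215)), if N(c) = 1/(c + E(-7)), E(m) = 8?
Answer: 15652123292/207 ≈ 7.5614e+7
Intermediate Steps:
D = 1300 (D = 65*20 = 1300)
N(c) = 1/(8 + c) (N(c) = 1/(c + 8) = 1/(8 + c))
(-46878 + D)*((76*(-22) + 13) + N(-215)) = (-46878 + 1300)*((76*(-22) + 13) + 1/(8 - 215)) = -45578*((-1672 + 13) + 1/(-207)) = -45578*(-1659 - 1/207) = -45578*(-343414/207) = 15652123292/207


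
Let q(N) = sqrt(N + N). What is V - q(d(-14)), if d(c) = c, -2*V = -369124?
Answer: 184562 - 2*I*sqrt(7) ≈ 1.8456e+5 - 5.2915*I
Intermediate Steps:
V = 184562 (V = -1/2*(-369124) = 184562)
q(N) = sqrt(2)*sqrt(N) (q(N) = sqrt(2*N) = sqrt(2)*sqrt(N))
V - q(d(-14)) = 184562 - sqrt(2)*sqrt(-14) = 184562 - sqrt(2)*I*sqrt(14) = 184562 - 2*I*sqrt(7)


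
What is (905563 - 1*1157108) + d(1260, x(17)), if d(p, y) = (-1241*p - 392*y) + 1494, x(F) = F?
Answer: -1820375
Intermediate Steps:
d(p, y) = 1494 - 1241*p - 392*y
(905563 - 1*1157108) + d(1260, x(17)) = (905563 - 1*1157108) + (1494 - 1241*1260 - 392*17) = (905563 - 1157108) + (1494 - 1563660 - 6664) = -251545 - 1568830 = -1820375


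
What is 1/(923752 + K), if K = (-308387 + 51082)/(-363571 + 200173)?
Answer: 163398/150939486601 ≈ 1.0825e-6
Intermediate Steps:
K = 257305/163398 (K = -257305/(-163398) = -257305*(-1/163398) = 257305/163398 ≈ 1.5747)
1/(923752 + K) = 1/(923752 + 257305/163398) = 1/(150939486601/163398) = 163398/150939486601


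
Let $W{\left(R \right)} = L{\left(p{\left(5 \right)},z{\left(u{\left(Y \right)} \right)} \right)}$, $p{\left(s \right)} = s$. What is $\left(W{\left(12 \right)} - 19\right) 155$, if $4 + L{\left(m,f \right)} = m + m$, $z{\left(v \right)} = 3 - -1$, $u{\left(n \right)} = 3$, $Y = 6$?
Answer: $-2015$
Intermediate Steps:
$z{\left(v \right)} = 4$ ($z{\left(v \right)} = 3 + 1 = 4$)
$L{\left(m,f \right)} = -4 + 2 m$ ($L{\left(m,f \right)} = -4 + \left(m + m\right) = -4 + 2 m$)
$W{\left(R \right)} = 6$ ($W{\left(R \right)} = -4 + 2 \cdot 5 = -4 + 10 = 6$)
$\left(W{\left(12 \right)} - 19\right) 155 = \left(6 - 19\right) 155 = \left(-13\right) 155 = -2015$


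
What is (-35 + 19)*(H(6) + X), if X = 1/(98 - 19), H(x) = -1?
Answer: 1248/79 ≈ 15.797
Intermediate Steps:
X = 1/79 ≈ 0.012658
(-35 + 19)*(H(6) + X) = (-35 + 19)*(-1 + 1/79) = -16*(-78/79) = 1248/79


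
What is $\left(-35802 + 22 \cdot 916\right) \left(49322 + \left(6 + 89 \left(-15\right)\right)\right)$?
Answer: $-751090450$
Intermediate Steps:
$\left(-35802 + 22 \cdot 916\right) \left(49322 + \left(6 + 89 \left(-15\right)\right)\right) = \left(-35802 + 20152\right) \left(49322 + \left(6 - 1335\right)\right) = - 15650 \left(49322 - 1329\right) = \left(-15650\right) 47993 = -751090450$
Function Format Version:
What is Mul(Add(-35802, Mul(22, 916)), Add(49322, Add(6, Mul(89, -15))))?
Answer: -751090450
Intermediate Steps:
Mul(Add(-35802, Mul(22, 916)), Add(49322, Add(6, Mul(89, -15)))) = Mul(Add(-35802, 20152), Add(49322, Add(6, -1335))) = Mul(-15650, Add(49322, -1329)) = Mul(-15650, 47993) = -751090450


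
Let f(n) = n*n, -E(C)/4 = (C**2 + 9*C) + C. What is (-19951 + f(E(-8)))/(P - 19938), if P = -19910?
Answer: 15855/39848 ≈ 0.39789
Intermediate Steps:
E(C) = -40*C - 4*C**2 (E(C) = -4*((C**2 + 9*C) + C) = -4*(C**2 + 10*C) = -40*C - 4*C**2)
f(n) = n**2
(-19951 + f(E(-8)))/(P - 19938) = (-19951 + (-4*(-8)*(10 - 8))**2)/(-19910 - 19938) = (-19951 + (-4*(-8)*2)**2)/(-39848) = (-19951 + 64**2)*(-1/39848) = (-19951 + 4096)*(-1/39848) = -15855*(-1/39848) = 15855/39848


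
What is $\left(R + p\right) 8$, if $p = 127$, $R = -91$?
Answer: $288$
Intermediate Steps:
$\left(R + p\right) 8 = \left(-91 + 127\right) 8 = 36 \cdot 8 = 288$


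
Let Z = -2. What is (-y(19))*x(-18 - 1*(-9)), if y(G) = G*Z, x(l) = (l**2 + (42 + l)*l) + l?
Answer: -8550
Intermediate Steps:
x(l) = l + l**2 + l*(42 + l) (x(l) = (l**2 + l*(42 + l)) + l = l + l**2 + l*(42 + l))
y(G) = -2*G (y(G) = G*(-2) = -2*G)
(-y(19))*x(-18 - 1*(-9)) = (-(-2)*19)*((-18 - 1*(-9))*(43 + 2*(-18 - 1*(-9)))) = (-1*(-38))*((-18 + 9)*(43 + 2*(-18 + 9))) = 38*(-9*(43 + 2*(-9))) = 38*(-9*(43 - 18)) = 38*(-9*25) = 38*(-225) = -8550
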